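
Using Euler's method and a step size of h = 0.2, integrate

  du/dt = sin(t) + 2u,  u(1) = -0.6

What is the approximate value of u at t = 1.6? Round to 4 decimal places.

-0.8585

Euler: u_{n+1} = u_n + h·f(t_n, u_n).
t=1.000000, u=-0.600000: f=-0.358529 → u ← -0.600000 + 0.2·(-0.358529) = -0.671706
t=1.200000, u=-0.671706: f=-0.411373 → u ← -0.671706 + 0.2·(-0.411373) = -0.753980
t=1.400000, u=-0.753980: f=-0.522511 → u ← -0.753980 + 0.2·(-0.522511) = -0.858482
u(1.6) ≈ -0.8585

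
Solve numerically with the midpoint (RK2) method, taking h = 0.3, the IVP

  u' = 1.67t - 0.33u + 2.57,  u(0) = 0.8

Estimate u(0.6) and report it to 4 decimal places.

2.3393

Midpoint: k1 = f(t_n, u_n); k2 = f(t_n + h/2, u_n + (h/2)·k1); u_{n+1} = u_n + h·k2.
t=0.000000, u=0.800000:
  k1 = f(0.000000, 0.800000) = 2.306000
  k2 = f(0.150000, 1.145900) = 2.442353
  u ← 0.800000 + 0.3·2.442353 = 1.532706
t=0.300000, u=1.532706:
  k1 = f(0.300000, 1.532706) = 2.565207
  k2 = f(0.450000, 1.917487) = 2.688729
  u ← 1.532706 + 0.3·2.688729 = 2.339325
u(0.6) ≈ 2.3393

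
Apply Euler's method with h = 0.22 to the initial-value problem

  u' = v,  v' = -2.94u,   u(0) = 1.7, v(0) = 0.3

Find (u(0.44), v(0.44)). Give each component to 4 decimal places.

Euler on (u,v): u_{n+1} = u_n + h·u', v_{n+1} = v_n + h·v'.
0.000000: (1.700000, 0.300000); f=(0.300000, -4.998000) → (1.766000, -0.799560)
0.220000: (1.766000, -0.799560); f=(-0.799560, -5.192040) → (1.590097, -1.941809)
(u(0.44), v(0.44)) ≈ (1.5901, -1.9418)

1.5901, -1.9418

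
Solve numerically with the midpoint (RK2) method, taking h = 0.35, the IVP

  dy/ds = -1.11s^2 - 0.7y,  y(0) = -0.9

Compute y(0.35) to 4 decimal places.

Midpoint: k1 = f(s_n, y_n); k2 = f(s_n + h/2, y_n + (h/2)·k1); y_{n+1} = y_n + h·k2.
s=0.000000, y=-0.900000:
  k1 = f(0.000000, -0.900000) = 0.630000
  k2 = f(0.175000, -0.789750) = 0.518831
  y ← -0.900000 + 0.35·0.518831 = -0.718409
y(0.35) ≈ -0.7184

-0.7184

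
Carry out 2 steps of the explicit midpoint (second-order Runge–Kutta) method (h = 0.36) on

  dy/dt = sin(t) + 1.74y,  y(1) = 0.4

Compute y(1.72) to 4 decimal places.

Midpoint: k1 = f(t_n, y_n); k2 = f(t_n + h/2, y_n + (h/2)·k1); y_{n+1} = y_n + h·k2.
t=1.000000, y=0.400000:
  k1 = f(1.000000, 0.400000) = 1.537471
  k2 = f(1.180000, 0.676745) = 2.102142
  y ← 0.400000 + 0.36·2.102142 = 1.156771
t=1.360000, y=1.156771:
  k1 = f(1.360000, 1.156771) = 2.990646
  k2 = f(1.540000, 1.695087) = 3.948978
  y ← 1.156771 + 0.36·3.948978 = 2.578403
y(1.72) ≈ 2.5784

2.5784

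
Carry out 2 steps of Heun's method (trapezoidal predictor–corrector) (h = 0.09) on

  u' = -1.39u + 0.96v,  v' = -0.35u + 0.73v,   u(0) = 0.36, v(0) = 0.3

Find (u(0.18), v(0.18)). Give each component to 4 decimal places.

Heun on (u,v): k1 = f(t_n, state_n); k2 = f(t_n + h, state_n + h·k1); state_{n+1} = state_n + (h/2)·(k1 + k2).
0.000000: (0.360000, 0.300000)
  k1 = (-0.212400, 0.093000)
  predictor → (0.340884, 0.308370)
  k2 = (-0.177794, 0.105801)
  → (0.342441, 0.308946)
0.090000: (0.342441, 0.308946)
  k1 = (-0.179405, 0.105676)
  predictor → (0.326295, 0.318457)
  k2 = (-0.147831, 0.118270)
  → (0.327716, 0.319024)
(u(0.18), v(0.18)) ≈ (0.3277, 0.3190)

0.3277, 0.3190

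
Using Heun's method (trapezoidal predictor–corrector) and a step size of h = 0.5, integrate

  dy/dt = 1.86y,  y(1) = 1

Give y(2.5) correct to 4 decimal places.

13.1852

Heun: k1 = f(t_n, y_n); k2 = f(t_n + h, y_n + h·k1); y_{n+1} = y_n + (h/2)·(k1 + k2).
t=1.000000, y=1.000000:
  k1 = f(1.000000, 1.000000) = 1.860000
  k2 = f(1.500000, 1.930000) = 3.589800
  y ← 1.000000 + (0.5/2)·(1.860000 + 3.589800) = 2.362450
t=1.500000, y=2.362450:
  k1 = f(1.500000, 2.362450) = 4.394157
  k2 = f(2.000000, 4.559528) = 8.480723
  y ← 2.362450 + (0.5/2)·(4.394157 + 8.480723) = 5.581170
t=2.000000, y=5.581170:
  k1 = f(2.000000, 5.581170) = 10.380976
  k2 = f(2.500000, 10.771658) = 20.035284
  y ← 5.581170 + (0.5/2)·(10.380976 + 20.035284) = 13.185235
y(2.5) ≈ 13.1852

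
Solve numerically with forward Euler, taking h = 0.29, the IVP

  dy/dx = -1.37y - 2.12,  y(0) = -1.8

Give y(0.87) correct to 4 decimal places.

-1.6027

Euler: y_{n+1} = y_n + h·f(x_n, y_n).
x=0.000000, y=-1.800000: f=0.346000 → y ← -1.800000 + 0.29·0.346000 = -1.699660
x=0.290000, y=-1.699660: f=0.208534 → y ← -1.699660 + 0.29·0.208534 = -1.639185
x=0.580000, y=-1.639185: f=0.125684 → y ← -1.639185 + 0.29·0.125684 = -1.602737
y(0.87) ≈ -1.6027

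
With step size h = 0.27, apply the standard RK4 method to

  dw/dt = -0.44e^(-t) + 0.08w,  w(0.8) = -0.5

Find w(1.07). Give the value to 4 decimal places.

RK4: k1 = f(t_n, w_n); k2 = f(t_n + h/2, w_n + (h/2)·k1); k3 = f(t_n + h/2, w_n + (h/2)·k2); k4 = f(t_n + h, w_n + h·k3); w_{n+1} = w_n + (h/6)·(k1 + 2k2 + 2k3 + k4).
t=0.800000, w=-0.500000:
  k1 = f(0.800000, -0.500000) = -0.237705
  k2 = f(0.935000, -0.532090) = -0.215305
  k3 = f(0.935000, -0.529066) = -0.215063
  k4 = f(1.070000, -0.558067) = -0.195569
  w ← -0.500000 + (0.27/6)·(k1 + 2k2 + 2k3 + k4) = -0.558230
w(1.07) ≈ -0.5582

-0.5582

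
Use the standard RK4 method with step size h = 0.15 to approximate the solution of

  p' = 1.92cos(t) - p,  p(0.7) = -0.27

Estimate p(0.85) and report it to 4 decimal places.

RK4: k1 = f(t_n, p_n); k2 = f(t_n + h/2, p_n + (h/2)·k1); k3 = f(t_n + h/2, p_n + (h/2)·k2); k4 = f(t_n + h, p_n + h·k3); p_{n+1} = p_n + (h/6)·(k1 + 2k2 + 2k3 + k4).
t=0.700000, p=-0.270000:
  k1 = f(0.700000, -0.270000) = 1.738497
  k2 = f(0.775000, -0.139613) = 1.511301
  k3 = f(0.775000, -0.156652) = 1.528341
  k4 = f(0.850000, -0.040749) = 1.307917
  p ← -0.270000 + (0.15/6)·(k1 + 2k2 + 2k3 + k4) = -0.041858
p(0.85) ≈ -0.0419

-0.0419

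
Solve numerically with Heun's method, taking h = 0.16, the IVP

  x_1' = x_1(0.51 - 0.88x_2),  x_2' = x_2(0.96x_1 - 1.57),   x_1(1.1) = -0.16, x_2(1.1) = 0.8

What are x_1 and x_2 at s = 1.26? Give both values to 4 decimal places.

-0.1575, 0.6100

Heun on (x_1,x_2): k1 = f(s_n, state_n); k2 = f(s_n + h, state_n + h·k1); state_{n+1} = state_n + (h/2)·(k1 + k2).
1.100000: (-0.160000, 0.800000)
  k1 = (0.031040, -1.378880)
  predictor → (-0.155034, 0.579379)
  k2 = (-0.000023, -0.995856)
  → (-0.157519, 0.610021)
(x_1(1.26), x_2(1.26)) ≈ (-0.1575, 0.6100)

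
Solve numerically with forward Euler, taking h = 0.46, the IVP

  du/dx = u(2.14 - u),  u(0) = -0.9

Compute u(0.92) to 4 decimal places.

-6.4268

Euler: u_{n+1} = u_n + h·f(x_n, u_n).
x=0.000000, u=-0.900000: f=-2.736000 → u ← -0.900000 + 0.46·(-2.736000) = -2.158560
x=0.460000, u=-2.158560: f=-9.278700 → u ← -2.158560 + 0.46·(-9.278700) = -6.426762
u(0.92) ≈ -6.4268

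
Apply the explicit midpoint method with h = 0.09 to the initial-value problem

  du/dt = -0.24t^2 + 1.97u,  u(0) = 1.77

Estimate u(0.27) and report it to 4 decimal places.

3.0038

Midpoint: k1 = f(t_n, u_n); k2 = f(t_n + h/2, u_n + (h/2)·k1); u_{n+1} = u_n + h·k2.
t=0.000000, u=1.770000:
  k1 = f(0.000000, 1.770000) = 3.486900
  k2 = f(0.045000, 1.926910) = 3.795528
  u ← 1.770000 + 0.09·3.795528 = 2.111597
t=0.090000, u=2.111597:
  k1 = f(0.090000, 2.111597) = 4.157903
  k2 = f(0.135000, 2.298703) = 4.524071
  u ← 2.111597 + 0.09·4.524071 = 2.518764
t=0.180000, u=2.518764:
  k1 = f(0.180000, 2.518764) = 4.954189
  k2 = f(0.225000, 2.741702) = 5.389004
  u ← 2.518764 + 0.09·5.389004 = 3.003774
u(0.27) ≈ 3.0038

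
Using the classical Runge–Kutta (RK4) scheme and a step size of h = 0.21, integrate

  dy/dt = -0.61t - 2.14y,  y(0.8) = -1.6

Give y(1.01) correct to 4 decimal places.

RK4: k1 = f(t_n, y_n); k2 = f(t_n + h/2, y_n + (h/2)·k1); k3 = f(t_n + h/2, y_n + (h/2)·k2); k4 = f(t_n + h, y_n + h·k3); y_{n+1} = y_n + (h/6)·(k1 + 2k2 + 2k3 + k4).
t=0.800000, y=-1.600000:
  k1 = f(0.800000, -1.600000) = 2.936000
  k2 = f(0.905000, -1.291720) = 2.212231
  k3 = f(0.905000, -1.367716) = 2.374862
  k4 = f(1.010000, -1.101279) = 1.740637
  y ← -1.600000 + (0.21/6)·(k1 + 2k2 + 2k3 + k4) = -1.115221
y(1.01) ≈ -1.1152

-1.1152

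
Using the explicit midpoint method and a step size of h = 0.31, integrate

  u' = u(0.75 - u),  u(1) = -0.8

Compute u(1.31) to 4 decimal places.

Midpoint: k1 = f(x_n, u_n); k2 = f(x_n + h/2, u_n + (h/2)·k1); u_{n+1} = u_n + h·k2.
x=1.000000, u=-0.800000:
  k1 = f(1.000000, -0.800000) = -1.240000
  k2 = f(1.155000, -0.992200) = -1.728611
  u ← -0.800000 + 0.31·(-1.728611) = -1.335869
u(1.31) ≈ -1.3359

-1.3359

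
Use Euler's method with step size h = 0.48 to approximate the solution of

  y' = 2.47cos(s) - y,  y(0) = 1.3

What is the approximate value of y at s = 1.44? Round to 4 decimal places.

1.7302

Euler: y_{n+1} = y_n + h·f(s_n, y_n).
s=0.000000, y=1.300000: f=1.170000 → y ← 1.300000 + 0.48·1.170000 = 1.861600
s=0.480000, y=1.861600: f=0.329277 → y ← 1.861600 + 0.48·0.329277 = 2.019653
s=0.960000, y=2.019653: f=-0.603059 → y ← 2.019653 + 0.48·(-0.603059) = 1.730185
y(1.44) ≈ 1.7302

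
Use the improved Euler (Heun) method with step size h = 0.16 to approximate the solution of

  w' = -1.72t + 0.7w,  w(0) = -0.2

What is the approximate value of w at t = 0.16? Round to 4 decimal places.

-0.2457

Heun: k1 = f(t_n, w_n); k2 = f(t_n + h, w_n + h·k1); w_{n+1} = w_n + (h/2)·(k1 + k2).
t=0.000000, w=-0.200000:
  k1 = f(0.000000, -0.200000) = -0.140000
  k2 = f(0.160000, -0.222400) = -0.430880
  w ← -0.200000 + (0.16/2)·(-0.140000 + (-0.430880)) = -0.245670
w(0.16) ≈ -0.2457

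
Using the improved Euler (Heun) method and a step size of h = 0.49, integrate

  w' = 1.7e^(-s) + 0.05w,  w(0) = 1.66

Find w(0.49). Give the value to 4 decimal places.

Heun: k1 = f(s_n, w_n); k2 = f(s_n + h, w_n + h·k1); w_{n+1} = w_n + (h/2)·(k1 + k2).
s=0.000000, w=1.660000:
  k1 = f(0.000000, 1.660000) = 1.783000
  k2 = f(0.490000, 2.533670) = 1.168148
  w ← 1.660000 + (0.49/2)·(1.783000 + 1.168148) = 2.383031
w(0.49) ≈ 2.3830

2.3830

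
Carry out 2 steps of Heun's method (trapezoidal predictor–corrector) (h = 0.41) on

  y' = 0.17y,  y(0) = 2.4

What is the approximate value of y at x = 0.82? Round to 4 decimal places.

Heun: k1 = f(x_n, y_n); k2 = f(x_n + h, y_n + h·k1); y_{n+1} = y_n + (h/2)·(k1 + k2).
x=0.000000, y=2.400000:
  k1 = f(0.000000, 2.400000) = 0.408000
  k2 = f(0.410000, 2.567280) = 0.436438
  y ← 2.400000 + (0.41/2)·(0.408000 + 0.436438) = 2.573110
x=0.410000, y=2.573110:
  k1 = f(0.410000, 2.573110) = 0.437429
  k2 = f(0.820000, 2.752455) = 0.467917
  y ← 2.573110 + (0.41/2)·(0.437429 + 0.467917) = 2.758706
y(0.82) ≈ 2.7587

2.7587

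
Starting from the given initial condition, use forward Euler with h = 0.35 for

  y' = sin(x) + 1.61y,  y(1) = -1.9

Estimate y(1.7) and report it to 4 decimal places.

Euler: y_{n+1} = y_n + h·f(x_n, y_n).
x=1.000000, y=-1.900000: f=-2.217529 → y ← -1.900000 + 0.35·(-2.217529) = -2.676135
x=1.350000, y=-2.676135: f=-3.332854 → y ← -2.676135 + 0.35·(-3.332854) = -3.842634
y(1.7) ≈ -3.8426

-3.8426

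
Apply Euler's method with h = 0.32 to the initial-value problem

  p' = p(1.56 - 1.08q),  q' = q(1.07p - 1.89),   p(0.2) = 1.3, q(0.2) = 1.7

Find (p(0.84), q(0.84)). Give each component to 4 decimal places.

Euler on (p,q): p_{n+1} = p_n + h·p', q_{n+1} = q_n + h·q'.
0.200000: (1.300000, 1.700000); f=(-0.358800, -0.848300) → (1.185184, 1.428544)
0.520000: (1.185184, 1.428544); f=(0.020353, -0.888345) → (1.191697, 1.144274)
(p(0.84), q(0.84)) ≈ (1.1917, 1.1443)

1.1917, 1.1443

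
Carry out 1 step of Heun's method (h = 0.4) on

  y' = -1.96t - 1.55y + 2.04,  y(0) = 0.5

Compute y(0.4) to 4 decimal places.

Heun: k1 = f(t_n, y_n); k2 = f(t_n + h, y_n + h·k1); y_{n+1} = y_n + (h/2)·(k1 + k2).
t=0.000000, y=0.500000:
  k1 = f(0.000000, 0.500000) = 1.265000
  k2 = f(0.400000, 1.006000) = -0.303300
  y ← 0.500000 + (0.4/2)·(1.265000 + (-0.303300)) = 0.692340
y(0.4) ≈ 0.6923

0.6923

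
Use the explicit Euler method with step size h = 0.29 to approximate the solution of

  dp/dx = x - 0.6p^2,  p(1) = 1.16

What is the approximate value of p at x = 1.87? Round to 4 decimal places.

Euler: p_{n+1} = p_n + h·f(x_n, p_n).
x=1.000000, p=1.160000: f=0.192640 → p ← 1.160000 + 0.29·0.192640 = 1.215866
x=1.290000, p=1.215866: f=0.403003 → p ← 1.215866 + 0.29·0.403003 = 1.332736
x=1.580000, p=1.332736: f=0.514288 → p ← 1.332736 + 0.29·0.514288 = 1.481880
p(1.87) ≈ 1.4819

1.4819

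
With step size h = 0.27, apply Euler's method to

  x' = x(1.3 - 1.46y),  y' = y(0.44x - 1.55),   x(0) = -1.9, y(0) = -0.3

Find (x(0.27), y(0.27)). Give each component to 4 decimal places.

Euler on (x,y): x_{n+1} = x_n + h·x', y_{n+1} = y_n + h·y'.
0.000000: (-1.900000, -0.300000); f=(-3.302200, 0.715800) → (-2.791594, -0.106734)
(x(0.27), y(0.27)) ≈ (-2.7916, -0.1067)

-2.7916, -0.1067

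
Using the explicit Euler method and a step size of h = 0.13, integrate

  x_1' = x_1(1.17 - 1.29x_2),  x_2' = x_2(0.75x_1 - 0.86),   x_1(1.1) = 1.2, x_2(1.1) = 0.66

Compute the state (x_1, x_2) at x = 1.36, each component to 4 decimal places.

1.3007, 0.6701

Euler on (x_1,x_2): x_1_{n+1} = x_1_n + h·x_1', x_2_{n+1} = x_2_n + h·x_2'.
1.100000: (1.200000, 0.660000); f=(0.382320, 0.026400) → (1.249702, 0.663432)
1.230000: (1.249702, 0.663432); f=(0.392622, 0.051268) → (1.300742, 0.670097)
(x_1(1.36), x_2(1.36)) ≈ (1.3007, 0.6701)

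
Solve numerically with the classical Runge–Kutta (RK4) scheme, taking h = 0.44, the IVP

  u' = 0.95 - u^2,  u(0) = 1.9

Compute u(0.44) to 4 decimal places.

1.2876

RK4: k1 = f(s_n, u_n); k2 = f(s_n + h/2, u_n + (h/2)·k1); k3 = f(s_n + h/2, u_n + (h/2)·k2); k4 = f(s_n + h, u_n + h·k3); u_{n+1} = u_n + (h/6)·(k1 + 2k2 + 2k3 + k4).
s=0.000000, u=1.900000:
  k1 = f(0.000000, 1.900000) = -2.660000
  k2 = f(0.220000, 1.314800) = -0.778699
  k3 = f(0.220000, 1.728686) = -2.038356
  k4 = f(0.440000, 1.003123) = -0.056256
  u ← 1.900000 + (0.44/6)·(k1 + 2k2 + 2k3 + k4) = 1.287640
u(0.44) ≈ 1.2876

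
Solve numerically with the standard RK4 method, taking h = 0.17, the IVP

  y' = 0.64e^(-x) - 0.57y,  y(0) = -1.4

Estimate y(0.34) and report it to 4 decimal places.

-0.9866

RK4: k1 = f(x_n, y_n); k2 = f(x_n + h/2, y_n + (h/2)·k1); k3 = f(x_n + h/2, y_n + (h/2)·k2); k4 = f(x_n + h, y_n + h·k3); y_{n+1} = y_n + (h/6)·(k1 + 2k2 + 2k3 + k4).
x=0.000000, y=-1.400000:
  k1 = f(0.000000, -1.400000) = 1.438000
  k2 = f(0.085000, -1.277770) = 1.316177
  k3 = f(0.085000, -1.288125) = 1.322079
  k4 = f(0.170000, -1.175247) = 1.209836
  y ← -1.400000 + (0.17/6)·(k1 + 2k2 + 2k3 + k4) = -1.175477
x=0.170000, y=-1.175477:
  k1 = f(0.170000, -1.175477) = 1.209967
  k2 = f(0.255000, -1.072630) = 1.107345
  k3 = f(0.255000, -1.081352) = 1.112317
  k4 = f(0.340000, -0.986383) = 1.017771
  y ← -1.175477 + (0.17/6)·(k1 + 2k2 + 2k3 + k4) = -0.986577
y(0.34) ≈ -0.9866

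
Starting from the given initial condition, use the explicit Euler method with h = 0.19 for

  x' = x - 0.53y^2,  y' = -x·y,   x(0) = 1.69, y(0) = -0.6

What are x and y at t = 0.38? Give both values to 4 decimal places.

Euler on (x,y): x_{n+1} = x_n + h·x', y_{n+1} = y_n + h·y'.
0.000000: (1.690000, -0.600000); f=(1.499200, 1.014000) → (1.974848, -0.407340)
0.190000: (1.974848, -0.407340); f=(1.886907, 0.804435) → (2.333360, -0.254497)
(x(0.38), y(0.38)) ≈ (2.3334, -0.2545)

2.3334, -0.2545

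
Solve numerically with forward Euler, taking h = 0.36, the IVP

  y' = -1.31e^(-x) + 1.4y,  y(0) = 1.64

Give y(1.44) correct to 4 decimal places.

5.5373

Euler: y_{n+1} = y_n + h·f(x_n, y_n).
x=0.000000, y=1.640000: f=0.986000 → y ← 1.640000 + 0.36·0.986000 = 1.994960
x=0.360000, y=1.994960: f=1.878988 → y ← 1.994960 + 0.36·1.878988 = 2.671396
x=0.720000, y=2.671396: f=3.102309 → y ← 2.671396 + 0.36·3.102309 = 3.788227
x=1.080000, y=3.788227: f=4.858647 → y ← 3.788227 + 0.36·4.858647 = 5.537340
y(1.44) ≈ 5.5373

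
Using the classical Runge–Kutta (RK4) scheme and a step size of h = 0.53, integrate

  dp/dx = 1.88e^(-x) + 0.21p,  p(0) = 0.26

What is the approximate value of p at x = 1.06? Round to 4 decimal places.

1.7277

RK4: k1 = f(x_n, p_n); k2 = f(x_n + h/2, p_n + (h/2)·k1); k3 = f(x_n + h/2, p_n + (h/2)·k2); k4 = f(x_n + h, p_n + h·k3); p_{n+1} = p_n + (h/6)·(k1 + 2k2 + 2k3 + k4).
x=0.000000, p=0.260000:
  k1 = f(0.000000, 0.260000) = 1.934600
  k2 = f(0.265000, 0.772669) = 1.604608
  k3 = f(0.265000, 0.685221) = 1.586244
  k4 = f(0.530000, 1.100709) = 1.337726
  p ← 0.260000 + (0.53/6)·(k1 + 2k2 + 2k3 + k4) = 1.112773
x=0.530000, p=1.112773:
  k1 = f(0.530000, 1.112773) = 1.340260
  k2 = f(0.795000, 1.467941) = 1.157240
  k3 = f(0.795000, 1.419441) = 1.147055
  k4 = f(1.060000, 1.720712) = 1.012686
  p ← 1.112773 + (0.53/6)·(k1 + 2k2 + 2k3 + k4) = 1.727708
p(1.06) ≈ 1.7277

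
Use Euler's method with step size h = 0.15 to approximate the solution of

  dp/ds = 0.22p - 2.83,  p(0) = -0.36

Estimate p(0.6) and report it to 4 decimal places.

Euler: p_{n+1} = p_n + h·f(s_n, p_n).
s=0.000000, p=-0.360000: f=-2.909200 → p ← -0.360000 + 0.15·(-2.909200) = -0.796380
s=0.150000, p=-0.796380: f=-3.005204 → p ← -0.796380 + 0.15·(-3.005204) = -1.247161
s=0.300000, p=-1.247161: f=-3.104375 → p ← -1.247161 + 0.15·(-3.104375) = -1.712817
s=0.450000, p=-1.712817: f=-3.206820 → p ← -1.712817 + 0.15·(-3.206820) = -2.193840
p(0.6) ≈ -2.1938

-2.1938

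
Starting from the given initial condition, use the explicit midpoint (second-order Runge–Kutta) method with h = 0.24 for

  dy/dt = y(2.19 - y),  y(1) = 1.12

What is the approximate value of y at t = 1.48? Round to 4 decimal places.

1.6425

Midpoint: k1 = f(t_n, y_n); k2 = f(t_n + h/2, y_n + (h/2)·k1); y_{n+1} = y_n + h·k2.
t=1.000000, y=1.120000:
  k1 = f(1.000000, 1.120000) = 1.198400
  k2 = f(1.120000, 1.263808) = 1.170529
  y ← 1.120000 + 0.24·1.170529 = 1.400927
t=1.240000, y=1.400927:
  k1 = f(1.240000, 1.400927) = 1.105434
  k2 = f(1.360000, 1.533579) = 1.006673
  y ← 1.400927 + 0.24·1.006673 = 1.642529
y(1.48) ≈ 1.6425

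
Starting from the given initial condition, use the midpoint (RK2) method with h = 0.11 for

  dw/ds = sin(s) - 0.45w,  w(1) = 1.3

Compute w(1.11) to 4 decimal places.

1.3306

Midpoint: k1 = f(s_n, w_n); k2 = f(s_n + h/2, w_n + (h/2)·k1); w_{n+1} = w_n + h·k2.
s=1.000000, w=1.300000:
  k1 = f(1.000000, 1.300000) = 0.256471
  k2 = f(1.055000, 1.314106) = 0.278553
  w ← 1.300000 + 0.11·0.278553 = 1.330641
w(1.11) ≈ 1.3306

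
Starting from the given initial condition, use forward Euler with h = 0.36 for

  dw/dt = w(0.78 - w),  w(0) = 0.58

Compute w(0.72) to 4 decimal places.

Euler: w_{n+1} = w_n + h·f(t_n, w_n).
t=0.000000, w=0.580000: f=0.116000 → w ← 0.580000 + 0.36·0.116000 = 0.621760
t=0.360000, w=0.621760: f=0.098387 → w ← 0.621760 + 0.36·0.098387 = 0.657179
w(0.72) ≈ 0.6572

0.6572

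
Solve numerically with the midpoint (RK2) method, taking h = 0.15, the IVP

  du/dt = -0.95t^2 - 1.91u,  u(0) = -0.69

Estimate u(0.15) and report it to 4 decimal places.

-0.5214

Midpoint: k1 = f(t_n, u_n); k2 = f(t_n + h/2, u_n + (h/2)·k1); u_{n+1} = u_n + h·k2.
t=0.000000, u=-0.690000:
  k1 = f(0.000000, -0.690000) = 1.317900
  k2 = f(0.075000, -0.591158) = 1.123767
  u ← -0.690000 + 0.15·1.123767 = -0.521435
u(0.15) ≈ -0.5214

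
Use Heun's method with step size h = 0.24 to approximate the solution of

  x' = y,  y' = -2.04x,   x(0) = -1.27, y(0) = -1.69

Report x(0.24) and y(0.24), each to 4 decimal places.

-1.6010, -0.9689

Heun on (x,y): k1 = f(t_n, state_n); k2 = f(t_n + h, state_n + h·k1); state_{n+1} = state_n + (h/2)·(k1 + k2).
0.000000: (-1.270000, -1.690000)
  k1 = (-1.690000, 2.590800)
  predictor → (-1.675600, -1.068208)
  k2 = (-1.068208, 3.418224)
  → (-1.600985, -0.968917)
(x(0.24), y(0.24)) ≈ (-1.6010, -0.9689)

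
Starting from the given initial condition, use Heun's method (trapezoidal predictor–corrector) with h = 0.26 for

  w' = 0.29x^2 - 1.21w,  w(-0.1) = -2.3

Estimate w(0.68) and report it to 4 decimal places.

Heun: k1 = f(x_n, w_n); k2 = f(x_n + h, w_n + h·k1); w_{n+1} = w_n + (h/2)·(k1 + k2).
x=-0.100000, w=-2.300000:
  k1 = f(-0.100000, -2.300000) = 2.785900
  k2 = f(0.160000, -1.575666) = 1.913980
  w ← -2.300000 + (0.26/2)·(2.785900 + 1.913980) = -1.689016
x=0.160000, w=-1.689016:
  k1 = f(0.160000, -1.689016) = 2.051133
  k2 = f(0.420000, -1.155721) = 1.449578
  w ← -1.689016 + (0.26/2)·(2.051133 + 1.449578) = -1.233923
x=0.420000, w=-1.233923:
  k1 = f(0.420000, -1.233923) = 1.544203
  k2 = f(0.680000, -0.832430) = 1.141337
  w ← -1.233923 + (0.26/2)·(1.544203 + 1.141337) = -0.884803
w(0.68) ≈ -0.8848

-0.8848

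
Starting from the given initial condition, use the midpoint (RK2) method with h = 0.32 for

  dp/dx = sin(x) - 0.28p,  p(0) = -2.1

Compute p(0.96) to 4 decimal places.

-1.2110

Midpoint: k1 = f(x_n, p_n); k2 = f(x_n + h/2, p_n + (h/2)·k1); p_{n+1} = p_n + h·k2.
x=0.000000, p=-2.100000:
  k1 = f(0.000000, -2.100000) = 0.588000
  k2 = f(0.160000, -2.005920) = 0.720976
  p ← -2.100000 + 0.32·0.720976 = -1.869288
x=0.320000, p=-1.869288:
  k1 = f(0.320000, -1.869288) = 0.837967
  k2 = f(0.480000, -1.735213) = 0.947639
  p ← -1.869288 + 0.32·0.947639 = -1.566043
x=0.640000, p=-1.566043:
  k1 = f(0.640000, -1.566043) = 1.035688
  k2 = f(0.800000, -1.400333) = 1.109449
  p ← -1.566043 + 0.32·1.109449 = -1.211020
p(0.96) ≈ -1.2110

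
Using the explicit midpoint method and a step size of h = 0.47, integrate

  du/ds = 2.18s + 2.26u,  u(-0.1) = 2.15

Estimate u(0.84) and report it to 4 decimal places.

Midpoint: k1 = f(s_n, u_n); k2 = f(s_n + h/2, u_n + (h/2)·k1); u_{n+1} = u_n + h·k2.
s=-0.100000, u=2.150000:
  k1 = f(-0.100000, 2.150000) = 4.641000
  k2 = f(0.135000, 3.240635) = 7.618135
  u ← 2.150000 + 0.47·7.618135 = 5.730523
s=0.370000, u=5.730523:
  k1 = f(0.370000, 5.730523) = 13.757583
  k2 = f(0.605000, 8.963556) = 21.576535
  u ← 5.730523 + 0.47·21.576535 = 15.871495
u(0.84) ≈ 15.8715

15.8715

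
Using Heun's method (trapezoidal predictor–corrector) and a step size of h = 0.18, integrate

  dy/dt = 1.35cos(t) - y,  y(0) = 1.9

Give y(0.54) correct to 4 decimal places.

Heun: k1 = f(t_n, y_n); k2 = f(t_n + h, y_n + h·k1); y_{n+1} = y_n + (h/2)·(k1 + k2).
t=0.000000, y=1.900000:
  k1 = f(0.000000, 1.900000) = -0.550000
  k2 = f(0.180000, 1.801000) = -0.472811
  y ← 1.900000 + (0.18/2)·(-0.550000 + (-0.472811)) = 1.807947
t=0.180000, y=1.807947:
  k1 = f(0.180000, 1.807947) = -0.479758
  k2 = f(0.360000, 1.721591) = -0.458130
  y ← 1.807947 + (0.18/2)·(-0.479758 + (-0.458130)) = 1.723537
t=0.360000, y=1.723537:
  k1 = f(0.360000, 1.723537) = -0.460076
  k2 = f(0.540000, 1.640723) = -0.482817
  y ← 1.723537 + (0.18/2)·(-0.460076 + (-0.482817)) = 1.638677
y(0.54) ≈ 1.6387

1.6387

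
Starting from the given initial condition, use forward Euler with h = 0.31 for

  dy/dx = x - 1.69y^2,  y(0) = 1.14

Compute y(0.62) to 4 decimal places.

Euler: y_{n+1} = y_n + h·f(x_n, y_n).
x=0.000000, y=1.140000: f=-2.196324 → y ← 1.140000 + 0.31·(-2.196324) = 0.459140
x=0.310000, y=0.459140: f=-0.046267 → y ← 0.459140 + 0.31·(-0.046267) = 0.444797
y(0.62) ≈ 0.4448

0.4448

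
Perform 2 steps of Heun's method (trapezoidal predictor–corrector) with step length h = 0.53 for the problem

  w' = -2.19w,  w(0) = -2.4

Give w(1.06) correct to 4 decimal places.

Heun: k1 = f(x_n, w_n); k2 = f(x_n + h, w_n + h·k1); w_{n+1} = w_n + (h/2)·(k1 + k2).
x=0.000000, w=-2.400000:
  k1 = f(0.000000, -2.400000) = 5.256000
  k2 = f(0.530000, 0.385680) = -0.844639
  w ← -2.400000 + (0.53/2)·(5.256000 + (-0.844639)) = -1.230989
x=0.530000, w=-1.230989:
  k1 = f(0.530000, -1.230989) = 2.695867
  k2 = f(1.060000, 0.197820) = -0.433226
  w ← -1.230989 + (0.53/2)·(2.695867 + (-0.433226)) = -0.631390
w(1.06) ≈ -0.6314

-0.6314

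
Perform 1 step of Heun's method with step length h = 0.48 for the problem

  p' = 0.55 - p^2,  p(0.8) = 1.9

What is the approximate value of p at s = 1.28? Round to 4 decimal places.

Heun: k1 = f(s_n, p_n); k2 = f(s_n + h, p_n + h·k1); p_{n+1} = p_n + (h/2)·(k1 + k2).
s=0.800000, p=1.900000:
  k1 = f(0.800000, 1.900000) = -3.060000
  k2 = f(1.280000, 0.431200) = 0.364067
  p ← 1.900000 + (0.48/2)·(-3.060000 + 0.364067) = 1.252976
p(1.28) ≈ 1.2530

1.2530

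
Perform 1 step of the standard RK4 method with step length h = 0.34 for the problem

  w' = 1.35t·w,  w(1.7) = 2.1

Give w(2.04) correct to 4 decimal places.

4.9445

RK4: k1 = f(t_n, w_n); k2 = f(t_n + h/2, w_n + (h/2)·k1); k3 = f(t_n + h/2, w_n + (h/2)·k2); k4 = f(t_n + h, w_n + h·k3); w_{n+1} = w_n + (h/6)·(k1 + 2k2 + 2k3 + k4).
t=1.700000, w=2.100000:
  k1 = f(1.700000, 2.100000) = 4.819500
  k2 = f(1.870000, 2.919315) = 7.369811
  k3 = f(1.870000, 3.352868) = 8.464315
  k4 = f(2.040000, 4.977867) = 13.709046
  w ← 2.100000 + (0.34/6)·(k1 + 2k2 + 2k3 + k4) = 4.944485
w(2.04) ≈ 4.9445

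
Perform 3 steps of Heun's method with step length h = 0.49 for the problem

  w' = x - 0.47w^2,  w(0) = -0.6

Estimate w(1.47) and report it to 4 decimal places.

Heun: k1 = f(x_n, w_n); k2 = f(x_n + h, w_n + h·k1); w_{n+1} = w_n + (h/2)·(k1 + k2).
x=0.000000, w=-0.600000:
  k1 = f(0.000000, -0.600000) = -0.169200
  k2 = f(0.490000, -0.682908) = 0.270809
  w ← -0.600000 + (0.49/2)·(-0.169200 + 0.270809) = -0.575106
x=0.490000, w=-0.575106:
  k1 = f(0.490000, -0.575106) = 0.334549
  k2 = f(0.980000, -0.411177) = 0.900539
  w ← -0.575106 + (0.49/2)·(0.334549 + 0.900539) = -0.272509
x=0.980000, w=-0.272509:
  k1 = f(0.980000, -0.272509) = 0.945097
  k2 = f(1.470000, 0.190588) = 1.452928
  w ← -0.272509 + (0.49/2)·(0.945097 + 1.452928) = 0.315007
w(1.47) ≈ 0.3150

0.3150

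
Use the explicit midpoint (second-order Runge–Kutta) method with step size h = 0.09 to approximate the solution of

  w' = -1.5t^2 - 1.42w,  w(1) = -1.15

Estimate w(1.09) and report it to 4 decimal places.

-1.1512

Midpoint: k1 = f(t_n, w_n); k2 = f(t_n + h/2, w_n + (h/2)·k1); w_{n+1} = w_n + h·k2.
t=1.000000, w=-1.150000:
  k1 = f(1.000000, -1.150000) = 0.133000
  k2 = f(1.045000, -1.144015) = -0.013536
  w ← -1.150000 + 0.09·(-0.013536) = -1.151218
w(1.09) ≈ -1.1512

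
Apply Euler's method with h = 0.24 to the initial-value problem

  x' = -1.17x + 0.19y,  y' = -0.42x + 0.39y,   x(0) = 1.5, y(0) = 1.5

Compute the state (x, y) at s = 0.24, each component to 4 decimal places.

Euler on (x,y): x_{n+1} = x_n + h·x', y_{n+1} = y_n + h·y'.
0.000000: (1.500000, 1.500000); f=(-1.470000, -0.045000) → (1.147200, 1.489200)
(x(0.24), y(0.24)) ≈ (1.1472, 1.4892)

1.1472, 1.4892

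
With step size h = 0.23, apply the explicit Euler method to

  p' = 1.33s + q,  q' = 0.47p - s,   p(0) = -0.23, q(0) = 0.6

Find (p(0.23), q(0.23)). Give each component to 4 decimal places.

-0.0920, 0.5751

Euler on (p,q): p_{n+1} = p_n + h·p', q_{n+1} = q_n + h·q'.
0.000000: (-0.230000, 0.600000); f=(0.600000, -0.108100) → (-0.092000, 0.575137)
(p(0.23), q(0.23)) ≈ (-0.0920, 0.5751)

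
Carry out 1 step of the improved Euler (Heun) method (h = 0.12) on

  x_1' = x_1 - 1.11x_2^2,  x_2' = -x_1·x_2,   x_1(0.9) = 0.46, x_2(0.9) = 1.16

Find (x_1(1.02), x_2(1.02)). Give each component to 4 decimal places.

0.3381, 1.1059

Heun on (x_1,x_2): k1 = f(t_n, state_n); k2 = f(t_n + h, state_n + h·k1); state_{n+1} = state_n + (h/2)·(k1 + k2).
0.900000: (0.460000, 1.160000)
  k1 = (-1.033616, -0.533600)
  predictor → (0.335966, 1.095968)
  k2 = (-0.997306, -0.368208)
  → (0.338145, 1.105892)
(x_1(1.02), x_2(1.02)) ≈ (0.3381, 1.1059)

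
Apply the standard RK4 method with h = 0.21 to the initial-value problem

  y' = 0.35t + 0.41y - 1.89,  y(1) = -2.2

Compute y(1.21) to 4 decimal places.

-2.7276

RK4: k1 = f(t_n, y_n); k2 = f(t_n + h/2, y_n + (h/2)·k1); k3 = f(t_n + h/2, y_n + (h/2)·k2); k4 = f(t_n + h, y_n + h·k3); y_{n+1} = y_n + (h/6)·(k1 + 2k2 + 2k3 + k4).
t=1.000000, y=-2.200000:
  k1 = f(1.000000, -2.200000) = -2.442000
  k2 = f(1.105000, -2.456410) = -2.510378
  k3 = f(1.105000, -2.463590) = -2.513322
  k4 = f(1.210000, -2.727798) = -2.584897
  y ← -2.200000 + (0.21/6)·(k1 + 2k2 + 2k3 + k4) = -2.727600
y(1.21) ≈ -2.7276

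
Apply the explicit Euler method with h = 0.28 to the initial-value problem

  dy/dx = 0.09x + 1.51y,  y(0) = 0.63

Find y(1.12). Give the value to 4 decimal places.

2.6373

Euler: y_{n+1} = y_n + h·f(x_n, y_n).
x=0.000000, y=0.630000: f=0.951300 → y ← 0.630000 + 0.28·0.951300 = 0.896364
x=0.280000, y=0.896364: f=1.378710 → y ← 0.896364 + 0.28·1.378710 = 1.282403
x=0.560000, y=1.282403: f=1.986828 → y ← 1.282403 + 0.28·1.986828 = 1.838715
x=0.840000, y=1.838715: f=2.852059 → y ← 1.838715 + 0.28·2.852059 = 2.637291
y(1.12) ≈ 2.6373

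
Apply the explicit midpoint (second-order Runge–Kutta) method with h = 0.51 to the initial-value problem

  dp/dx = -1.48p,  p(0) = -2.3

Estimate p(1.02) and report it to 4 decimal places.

-0.6462

Midpoint: k1 = f(x_n, p_n); k2 = f(x_n + h/2, p_n + (h/2)·k1); p_{n+1} = p_n + h·k2.
x=0.000000, p=-2.300000:
  k1 = f(0.000000, -2.300000) = 3.404000
  k2 = f(0.255000, -1.431980) = 2.119330
  p ← -2.300000 + 0.51·2.119330 = -1.219141
x=0.510000, p=-1.219141:
  k1 = f(0.510000, -1.219141) = 1.804329
  k2 = f(0.765000, -0.759037) = 1.123375
  p ← -1.219141 + 0.51·1.123375 = -0.646220
p(1.02) ≈ -0.6462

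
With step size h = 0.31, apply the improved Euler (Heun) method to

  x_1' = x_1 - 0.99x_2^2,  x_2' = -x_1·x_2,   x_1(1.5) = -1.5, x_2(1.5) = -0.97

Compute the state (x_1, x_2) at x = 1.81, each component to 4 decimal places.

-2.5361, -1.6919

Heun on (x_1,x_2): k1 = f(x_n, state_n); k2 = f(x_n + h, state_n + h·k1); state_{n+1} = state_n + (h/2)·(k1 + k2).
1.500000: (-1.500000, -0.970000)
  k1 = (-2.431491, -1.455000)
  predictor → (-2.253762, -1.421050)
  k2 = (-4.252951, -3.202709)
  → (-2.536089, -1.691945)
(x_1(1.81), x_2(1.81)) ≈ (-2.5361, -1.6919)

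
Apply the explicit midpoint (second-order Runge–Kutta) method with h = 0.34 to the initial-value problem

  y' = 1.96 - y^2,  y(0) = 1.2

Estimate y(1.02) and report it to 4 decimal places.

Midpoint: k1 = f(x_n, y_n); k2 = f(x_n + h/2, y_n + (h/2)·k1); y_{n+1} = y_n + h·k2.
x=0.000000, y=1.200000:
  k1 = f(0.000000, 1.200000) = 0.520000
  k2 = f(0.170000, 1.288400) = 0.300025
  y ← 1.200000 + 0.34·0.300025 = 1.302009
x=0.340000, y=1.302009:
  k1 = f(0.340000, 1.302009) = 0.264773
  k2 = f(0.510000, 1.347020) = 0.145537
  y ← 1.302009 + 0.34·0.145537 = 1.351491
x=0.680000, y=1.351491:
  k1 = f(0.680000, 1.351491) = 0.133472
  k2 = f(0.850000, 1.374181) = 0.071626
  y ← 1.351491 + 0.34·0.071626 = 1.375844
y(1.02) ≈ 1.3758

1.3758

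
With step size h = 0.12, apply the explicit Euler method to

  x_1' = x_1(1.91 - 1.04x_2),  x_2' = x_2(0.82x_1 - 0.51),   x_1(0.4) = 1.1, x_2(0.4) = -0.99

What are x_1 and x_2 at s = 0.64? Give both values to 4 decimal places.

Euler on (x_1,x_2): x_1_{n+1} = x_1_n + h·x_1', x_2_{n+1} = x_2_n + h·x_2'.
0.400000: (1.100000, -0.990000); f=(3.233560, -0.388080) → (1.488027, -1.036570)
0.520000: (1.488027, -1.036570); f=(4.446273, -0.736153) → (2.021580, -1.124908)
(x_1(0.64), x_2(0.64)) ≈ (2.0216, -1.1249)

2.0216, -1.1249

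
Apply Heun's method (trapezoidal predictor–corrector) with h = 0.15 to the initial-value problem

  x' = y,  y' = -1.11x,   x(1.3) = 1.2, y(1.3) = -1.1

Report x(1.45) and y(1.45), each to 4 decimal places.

Heun on (x,y): k1 = f(t_n, state_n); k2 = f(t_n + h, state_n + h·k1); state_{n+1} = state_n + (h/2)·(k1 + k2).
1.300000: (1.200000, -1.100000)
  k1 = (-1.100000, -1.332000)
  predictor → (1.035000, -1.299800)
  k2 = (-1.299800, -1.148850)
  → (1.020015, -1.286064)
(x(1.45), y(1.45)) ≈ (1.0200, -1.2861)

1.0200, -1.2861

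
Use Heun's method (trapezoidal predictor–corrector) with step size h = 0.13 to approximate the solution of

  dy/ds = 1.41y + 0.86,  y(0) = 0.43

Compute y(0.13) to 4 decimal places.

Heun: k1 = f(s_n, y_n); k2 = f(s_n + h, y_n + h·k1); y_{n+1} = y_n + (h/2)·(k1 + k2).
s=0.000000, y=0.430000:
  k1 = f(0.000000, 0.430000) = 1.466300
  k2 = f(0.130000, 0.620619) = 1.735073
  y ← 0.430000 + (0.13/2)·(1.466300 + 1.735073) = 0.638089
y(0.13) ≈ 0.6381

0.6381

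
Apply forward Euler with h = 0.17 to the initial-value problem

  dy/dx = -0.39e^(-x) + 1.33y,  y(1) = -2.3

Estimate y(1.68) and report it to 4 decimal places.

Euler: y_{n+1} = y_n + h·f(x_n, y_n).
x=1.000000, y=-2.300000: f=-3.202473 → y ← -2.300000 + 0.17·(-3.202473) = -2.844420
x=1.170000, y=-2.844420: f=-3.904122 → y ← -2.844420 + 0.17·(-3.904122) = -3.508121
x=1.340000, y=-3.508121: f=-4.767921 → y ← -3.508121 + 0.17·(-4.767921) = -4.318668
x=1.510000, y=-4.318668: f=-5.829983 → y ← -4.318668 + 0.17·(-5.829983) = -5.309765
y(1.68) ≈ -5.3098

-5.3098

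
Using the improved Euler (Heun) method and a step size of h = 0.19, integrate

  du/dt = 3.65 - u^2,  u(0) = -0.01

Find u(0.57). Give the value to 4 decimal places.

Heun: k1 = f(t_n, u_n); k2 = f(t_n + h, u_n + h·k1); u_{n+1} = u_n + (h/2)·(k1 + k2).
t=0.000000, u=-0.010000:
  k1 = f(0.000000, -0.010000) = 3.649900
  k2 = f(0.190000, 0.683481) = 3.182854
  u ← -0.010000 + (0.19/2)·(3.649900 + 3.182854) = 0.639112
t=0.190000, u=0.639112:
  k1 = f(0.190000, 0.639112) = 3.241536
  k2 = f(0.380000, 1.255004) = 2.074966
  u ← 0.639112 + (0.19/2)·(3.241536 + 2.074966) = 1.144179
t=0.380000, u=1.144179:
  k1 = f(0.380000, 1.144179) = 2.340854
  k2 = f(0.570000, 1.588942) = 1.125265
  u ← 1.144179 + (0.19/2)·(2.340854 + 1.125265) = 1.473461
u(0.57) ≈ 1.4735

1.4735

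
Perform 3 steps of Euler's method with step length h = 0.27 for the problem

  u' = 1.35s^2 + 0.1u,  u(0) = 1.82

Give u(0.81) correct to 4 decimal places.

2.1050

Euler: u_{n+1} = u_n + h·f(s_n, u_n).
s=0.000000, u=1.820000: f=0.182000 → u ← 1.820000 + 0.27·0.182000 = 1.869140
s=0.270000, u=1.869140: f=0.285329 → u ← 1.869140 + 0.27·0.285329 = 1.946179
s=0.540000, u=1.946179: f=0.588278 → u ← 1.946179 + 0.27·0.588278 = 2.105014
u(0.81) ≈ 2.1050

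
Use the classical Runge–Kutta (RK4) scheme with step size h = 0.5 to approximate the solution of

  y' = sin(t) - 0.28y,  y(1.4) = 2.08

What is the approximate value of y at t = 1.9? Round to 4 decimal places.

RK4: k1 = f(t_n, y_n); k2 = f(t_n + h/2, y_n + (h/2)·k1); k3 = f(t_n + h/2, y_n + (h/2)·k2); k4 = f(t_n + h, y_n + h·k3); y_{n+1} = y_n + (h/6)·(k1 + 2k2 + 2k3 + k4).
t=1.400000, y=2.080000:
  k1 = f(1.400000, 2.080000) = 0.403050
  k2 = f(1.650000, 2.180762) = 0.386252
  k3 = f(1.650000, 2.176563) = 0.387427
  k4 = f(1.900000, 2.273714) = 0.309660
  y ← 2.080000 + (0.5/6)·(k1 + 2k2 + 2k3 + k4) = 2.268339
y(1.9) ≈ 2.2683

2.2683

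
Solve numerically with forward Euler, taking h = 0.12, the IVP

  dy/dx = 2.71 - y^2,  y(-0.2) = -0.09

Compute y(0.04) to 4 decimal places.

Euler: y_{n+1} = y_n + h·f(x_n, y_n).
x=-0.200000, y=-0.090000: f=2.701900 → y ← -0.090000 + 0.12·2.701900 = 0.234228
x=-0.080000, y=0.234228: f=2.655137 → y ← 0.234228 + 0.12·2.655137 = 0.552844
y(0.04) ≈ 0.5528

0.5528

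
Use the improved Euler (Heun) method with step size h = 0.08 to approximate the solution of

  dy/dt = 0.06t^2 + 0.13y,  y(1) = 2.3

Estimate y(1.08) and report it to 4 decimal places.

Heun: k1 = f(t_n, y_n); k2 = f(t_n + h, y_n + h·k1); y_{n+1} = y_n + (h/2)·(k1 + k2).
t=1.000000, y=2.300000:
  k1 = f(1.000000, 2.300000) = 0.359000
  k2 = f(1.080000, 2.328720) = 0.372718
  y ← 2.300000 + (0.08/2)·(0.359000 + 0.372718) = 2.329269
y(1.08) ≈ 2.3293

2.3293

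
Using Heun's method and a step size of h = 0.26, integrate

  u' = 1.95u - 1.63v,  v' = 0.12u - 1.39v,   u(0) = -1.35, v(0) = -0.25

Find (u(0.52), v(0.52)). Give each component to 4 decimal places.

-3.2971, -0.2229

Heun on (u,v): k1 = f(x_n, state_n); k2 = f(x_n + h, state_n + h·k1); state_{n+1} = state_n + (h/2)·(k1 + k2).
0.000000: (-1.350000, -0.250000)
  k1 = (-2.225000, 0.185500)
  predictor → (-1.928500, -0.201770)
  k2 = (-3.431690, 0.049040)
  → (-2.085370, -0.219510)
0.260000: (-2.085370, -0.219510)
  k1 = (-3.708670, 0.054874)
  predictor → (-3.049624, -0.205242)
  k2 = (-5.612221, -0.080668)
  → (-3.297086, -0.222863)
(u(0.52), v(0.52)) ≈ (-3.2971, -0.2229)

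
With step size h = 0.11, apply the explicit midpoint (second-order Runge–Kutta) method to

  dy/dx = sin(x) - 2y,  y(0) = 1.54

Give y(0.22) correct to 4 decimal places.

1.0176

Midpoint: k1 = f(x_n, y_n); k2 = f(x_n + h/2, y_n + (h/2)·k1); y_{n+1} = y_n + h·k2.
x=0.000000, y=1.540000:
  k1 = f(0.000000, 1.540000) = -3.080000
  k2 = f(0.055000, 1.370600) = -2.686228
  y ← 1.540000 + 0.11·(-2.686228) = 1.244515
x=0.110000, y=1.244515:
  k1 = f(0.110000, 1.244515) = -2.379252
  k2 = f(0.165000, 1.113656) = -2.063060
  y ← 1.244515 + 0.11·(-2.063060) = 1.017578
y(0.22) ≈ 1.0176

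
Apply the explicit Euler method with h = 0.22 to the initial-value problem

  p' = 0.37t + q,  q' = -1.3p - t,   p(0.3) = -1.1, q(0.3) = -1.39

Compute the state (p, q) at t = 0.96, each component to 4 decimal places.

-1.7193, -0.5687

Euler on (p,q): p_{n+1} = p_n + h·p', q_{n+1} = q_n + h·q'.
0.300000: (-1.100000, -1.390000); f=(-1.279000, 1.130000) → (-1.381380, -1.141400)
0.520000: (-1.381380, -1.141400); f=(-0.949000, 1.275794) → (-1.590160, -0.860725)
0.740000: (-1.590160, -0.860725); f=(-0.586925, 1.327208) → (-1.719284, -0.568740)
(p(0.96), q(0.96)) ≈ (-1.7193, -0.5687)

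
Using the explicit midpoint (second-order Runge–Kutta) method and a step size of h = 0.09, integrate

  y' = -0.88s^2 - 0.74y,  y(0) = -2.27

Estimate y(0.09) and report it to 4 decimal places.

-2.1240

Midpoint: k1 = f(s_n, y_n); k2 = f(s_n + h/2, y_n + (h/2)·k1); y_{n+1} = y_n + h·k2.
s=0.000000, y=-2.270000:
  k1 = f(0.000000, -2.270000) = 1.679800
  k2 = f(0.045000, -2.194409) = 1.622081
  y ← -2.270000 + 0.09·1.622081 = -2.124013
y(0.09) ≈ -2.1240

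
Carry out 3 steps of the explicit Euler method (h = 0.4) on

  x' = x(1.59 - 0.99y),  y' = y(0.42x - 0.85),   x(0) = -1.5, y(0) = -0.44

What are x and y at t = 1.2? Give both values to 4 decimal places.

Euler on (x,y): x_{n+1} = x_n + h·x', y_{n+1} = y_n + h·y'.
0.000000: (-1.500000, -0.440000); f=(-3.038400, 0.651200) → (-2.715360, -0.179520)
0.400000: (-2.715360, -0.179520); f=(-4.800009, 0.357326) → (-4.635364, -0.036590)
0.800000: (-4.635364, -0.036590); f=(-7.538139, 0.102336) → (-7.650619, 0.004345)
(x(1.2), y(1.2)) ≈ (-7.6506, 0.0043)

-7.6506, 0.0043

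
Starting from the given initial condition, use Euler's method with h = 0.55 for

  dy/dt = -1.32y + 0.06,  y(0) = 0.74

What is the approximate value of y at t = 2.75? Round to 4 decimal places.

0.0465

Euler: y_{n+1} = y_n + h·f(t_n, y_n).
t=0.000000, y=0.740000: f=-0.916800 → y ← 0.740000 + 0.55·(-0.916800) = 0.235760
t=0.550000, y=0.235760: f=-0.251203 → y ← 0.235760 + 0.55·(-0.251203) = 0.097598
t=1.100000, y=0.097598: f=-0.068830 → y ← 0.097598 + 0.55·(-0.068830) = 0.059742
t=1.650000, y=0.059742: f=-0.018859 → y ← 0.059742 + 0.55·(-0.018859) = 0.049369
t=2.200000, y=0.049369: f=-0.005167 → y ← 0.049369 + 0.55·(-0.005167) = 0.046527
y(2.75) ≈ 0.0465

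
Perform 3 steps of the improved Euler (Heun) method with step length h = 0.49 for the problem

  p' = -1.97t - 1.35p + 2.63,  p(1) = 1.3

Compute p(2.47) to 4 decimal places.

-0.6220

Heun: k1 = f(t_n, p_n); k2 = f(t_n + h, p_n + h·k1); p_{n+1} = p_n + (h/2)·(k1 + k2).
t=1.000000, p=1.300000:
  k1 = f(1.000000, 1.300000) = -1.095000
  k2 = f(1.490000, 0.763450) = -1.335958
  p ← 1.300000 + (0.49/2)·(-1.095000 + (-1.335958)) = 0.704415
t=1.490000, p=0.704415:
  k1 = f(1.490000, 0.704415) = -1.256261
  k2 = f(1.980000, 0.088848) = -1.390544
  p ← 0.704415 + (0.49/2)·(-1.256261 + (-1.390544)) = 0.055948
t=1.980000, p=0.055948:
  k1 = f(1.980000, 0.055948) = -1.346130
  k2 = f(2.470000, -0.603656) = -1.420965
  p ← 0.055948 + (0.49/2)·(-1.346130 + (-1.420965)) = -0.621990
p(2.47) ≈ -0.6220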